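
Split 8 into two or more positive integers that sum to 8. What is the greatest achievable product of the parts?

18

Fill P[k] for k=2..8: at each k try every first piece i and multiply by the better of (k−i) uncut or P[k−i].
P[2] = 1·max(1,0) = 1·1 = 1
P[3] = 1·max(2,1) = 1·2 = 2
P[4] = 2·max(2,1) = 2·2 = 4
P[5] = 2·max(3,2) = 2·3 = 6
P[6] = 3·max(3,2) = 3·3 = 9
P[7] = 2·max(5,6) = 2·6 = 12
P[8] = 2·max(6,9) = 2·9 = 18
One optimal split: 3 + 3 + 2; product 3·3·2 = 18.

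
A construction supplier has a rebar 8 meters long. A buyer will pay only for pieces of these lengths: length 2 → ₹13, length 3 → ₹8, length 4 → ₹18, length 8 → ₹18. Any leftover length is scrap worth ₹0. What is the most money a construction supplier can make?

52

Consider every possible first cut. best[k] is the best of p[i]+best[k−i] over all sellable i≤k.
best[1] = 0
best[2] = 13
best[3] = 13
best[4] = 26  (first piece 2, then best[2]=13)
best[5] = 26
best[6] = 39  (first piece 2, then best[4]=26)
best[7] = 39
best[8] = 52  (first piece 2, then best[6]=39)
One optimal cutting: 2 + 2 + 2 + 2 → ₹52.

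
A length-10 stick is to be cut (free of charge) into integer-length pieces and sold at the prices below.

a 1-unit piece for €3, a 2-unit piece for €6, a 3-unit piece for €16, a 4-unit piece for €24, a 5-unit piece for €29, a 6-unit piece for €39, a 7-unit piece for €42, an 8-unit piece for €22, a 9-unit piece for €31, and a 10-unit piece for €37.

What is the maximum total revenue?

63

Build R[k] bottom-up: R[k] = max over allowed piece i of (p[i] + R[k−i]).
R[1] = 3
R[2] = max(3+3, 6+0) = 6
R[3] = max(3+6, 6+3, 16+0) = 16
R[4] = max(3+16, 6+6, 16+3, 24+0) = 24
R[5] = max(3+24, 6+16, 16+6, 24+3, 29+0) = 29
R[6] = max(3+29, 6+24, 16+16, 24+6, 29+3, 39+0) = 39
R[7] = max(3+39, 6+29, 16+24, …, 39+3, 42+0) = 42
R[8] = max(3+42, 6+39, 16+29, …, 42+3, 22+0) = 48
R[9] = max(3+48, 6+42, 16+39, …, 22+3, 31+0) = 55
R[10] = max(3+55, 6+48, 16+42, …, 31+3, 37+0) = 63
One optimal cutting: 6 + 4 → €39 + €24 = €63.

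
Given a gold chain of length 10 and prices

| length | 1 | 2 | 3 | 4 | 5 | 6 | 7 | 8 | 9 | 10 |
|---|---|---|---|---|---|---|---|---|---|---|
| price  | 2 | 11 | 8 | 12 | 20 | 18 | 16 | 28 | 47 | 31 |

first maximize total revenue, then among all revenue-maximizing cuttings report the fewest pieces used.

5

Let r[k] be the best obtainable value from length k. For each k, try every first piece i and keep the best of price[i] + r[k−i].
r[1] = 2
r[2] = 11
r[3] = 13  (first piece 1, then r[2]=11)
r[4] = 22  (first piece 2, then r[2]=11)
r[5] = 24  (first piece 1, then r[4]=22)
r[6] = 33  (first piece 2, then r[4]=22)
r[7] = 35  (first piece 1, then r[6]=33)
r[8] = 44  (first piece 2, then r[6]=33)
r[9] = 47
r[10] = 55  (first piece 2, then r[8]=44)
Maximum revenue is $55.
Now minimize piece count subject to staying optimal: for each k, pieces[k] = 1 + min over i with p[i]+r[k−i]=r[k] of pieces[k−i].
pieces[7] = 4
pieces[8] = 4
pieces[9] = 1
pieces[10] = 5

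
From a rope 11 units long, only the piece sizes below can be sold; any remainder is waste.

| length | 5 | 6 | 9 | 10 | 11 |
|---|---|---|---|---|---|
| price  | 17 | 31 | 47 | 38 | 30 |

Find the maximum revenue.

48

Build f[k] bottom-up: f[k] = max over allowed piece i of (p[i] + f[k−i]).
f[1] = 0
f[2] = 0
f[3] = 0
f[4] = 0
f[5] = 17
f[6] = 31
f[7] = 31
f[8] = 31
f[9] = 47
f[10] = 47
f[11] = 48  (first piece 5, then f[6]=31)
One optimal cutting: 6 + 5 → 48.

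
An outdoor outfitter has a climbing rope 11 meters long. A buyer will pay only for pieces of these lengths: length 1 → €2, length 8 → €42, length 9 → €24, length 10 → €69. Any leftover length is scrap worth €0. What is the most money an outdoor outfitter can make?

Consider every possible first cut. r[k] is the best of p[i]+r[k−i] over all sellable i≤k.
r[1] = 2
r[2] = 4  (first piece 1, then r[1]=2)
r[3] = 6  (first piece 1, then r[2]=4)
r[4] = 8  (first piece 1, then r[3]=6)
r[5] = 10  (first piece 1, then r[4]=8)
r[6] = 12  (first piece 1, then r[5]=10)
r[7] = 14  (first piece 1, then r[6]=12)
r[8] = max(2+14, 42+0) = 42
r[9] = max(2+42, 42+2, 24+0) = 44
r[10] = max(2+44, 42+4, 24+2, 69+0) = 69
r[11] = max(2+69, 42+6, 24+4, 69+2) = 71
One optimal cutting: 10 + 1 → €71.

71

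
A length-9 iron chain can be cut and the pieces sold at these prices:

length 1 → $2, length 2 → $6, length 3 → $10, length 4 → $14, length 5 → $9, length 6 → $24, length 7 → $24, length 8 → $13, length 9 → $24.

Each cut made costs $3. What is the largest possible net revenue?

31

Let net[k] be the best obtainable value from length k. For each k, try every first piece i and keep the best of price[i] + net[k−i] minus the 3 cut fee when i<k.
net[1] = 2
net[2] = 6
net[3] = 10
net[4] = 14
net[5] = 13  (first piece 1, then net[4]=14)
net[6] = 24
net[7] = 24
net[8] = 27  (first piece 2, then net[6]=24)
net[9] = 31  (first piece 3, then net[6]=24)
One optimal plan: pieces 6 + 3 (1 cut) → $34 − $3 = $31.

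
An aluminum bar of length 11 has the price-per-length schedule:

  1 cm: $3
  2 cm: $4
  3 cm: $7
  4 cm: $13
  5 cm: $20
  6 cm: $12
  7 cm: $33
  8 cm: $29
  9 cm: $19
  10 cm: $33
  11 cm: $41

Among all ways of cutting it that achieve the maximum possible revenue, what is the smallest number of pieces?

Let r[k] be the best obtainable value from length k. For each k, try every first piece i and keep the best of price[i] + r[k−i].
r[1] = 3
r[2] = 6  (first piece 1, then r[1]=3)
r[3] = 9  (first piece 1, then r[2]=6)
r[4] = 13
r[5] = 20
r[6] = 23  (first piece 1, then r[5]=20)
r[7] = 33
r[8] = 36  (first piece 1, then r[7]=33)
r[9] = 39  (first piece 1, then r[8]=36)
r[10] = 42  (first piece 1, then r[9]=39)
r[11] = 46  (first piece 4, then r[7]=33)
Maximum revenue is $46.
Now minimize piece count subject to staying optimal: for each k, pieces[k] = 1 + min over i with p[i]+r[k−i]=r[k] of pieces[k−i].
pieces[8] = 2
pieces[9] = 3
pieces[10] = 4
pieces[11] = 2

2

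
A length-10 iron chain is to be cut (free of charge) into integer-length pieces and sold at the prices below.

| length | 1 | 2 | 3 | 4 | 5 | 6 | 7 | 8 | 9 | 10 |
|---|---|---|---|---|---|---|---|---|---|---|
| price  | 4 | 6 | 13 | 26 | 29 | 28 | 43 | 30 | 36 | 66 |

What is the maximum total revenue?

Let r[k] be the best obtainable value from length k. For each k, try every first piece i and keep the best of price[i] + r[k−i].
r[1] = 4
r[2] = 8  (first piece 1, then r[1]=4)
r[3] = 13
r[4] = 26
r[5] = 30  (first piece 1, then r[4]=26)
r[6] = 34  (first piece 1, then r[5]=30)
r[7] = 43
r[8] = 52  (first piece 4, then r[4]=26)
r[9] = 56  (first piece 1, then r[8]=52)
r[10] = 66
Best is to sell the whole 10-link piece uncut for $66.

66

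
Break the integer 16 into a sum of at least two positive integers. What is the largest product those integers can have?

Define g[k] = max over 1≤i<k of i · max(k−i, g[k−i]); the inner max lets the remainder stay uncut if that's better.
g[2] = 1·max(1,0) = 1·1 = 1
g[3] = max(1·2, 2·1) = 2
g[4] = max(1·3, 2·2, 3·1) = 4
g[5] = max(1·4, 2·3, 3·2, 4·1) = 6
g[6] = max(1·6, 2·4, 3·3, 4·2, 5·1) = 9
g[7] = max(1·9, 2·6, 3·4, 4·3, 5·2, 6·1) = 12
g[8] = max(1·12, 2·9, 3·6, …, 6·2, 7·1) = 18
g[9] = max(1·18, 2·12, 3·9, …, 7·2, 8·1) = 27
g[10] = max(1·27, 2·18, 3·12, …, 8·2, 9·1) = 36
g[11] = max(1·36, 2·27, 3·18, …, 9·2, 10·1) = 54
g[12] = max(1·54, 2·36, 3·27, …, 10·2, 11·1) = 81
g[13] = max(1·81, 2·54, 3·36, …, 11·2, 12·1) = 108
g[14] = max(1·108, 2·81, 3·54, …, 12·2, 13·1) = 162
g[15] = max(1·162, 2·108, 3·81, …, 13·2, 14·1) = 243
g[16] = max(1·243, 2·162, 3·108, …, 14·2, 15·1) = 324
One optimal split: 3 + 3 + 3 + 3 + 2 + 2; product 3·3·3·3·2·2 = 324.

324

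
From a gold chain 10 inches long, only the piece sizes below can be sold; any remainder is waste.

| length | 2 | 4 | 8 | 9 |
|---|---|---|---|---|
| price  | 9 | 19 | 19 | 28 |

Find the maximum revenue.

Build r[k] bottom-up: r[k] = max over allowed piece i of (p[i] + r[k−i]).
r[1] = 0
r[2] = 9
r[3] = 9
r[4] = max(9+9, 19+0) = 19
r[5] = max(9+9, 19+0) = 19
r[6] = max(9+19, 19+9) = 28
r[7] = max(9+19, 19+9) = 28
r[8] = max(9+28, 19+19, 19+0) = 38
r[9] = max(9+28, 19+19, 19+0, 28+0) = 38
r[10] = max(9+38, 19+28, 19+9, 28+0) = 47
One optimal cutting: 4 + 4 + 2 → $47.

47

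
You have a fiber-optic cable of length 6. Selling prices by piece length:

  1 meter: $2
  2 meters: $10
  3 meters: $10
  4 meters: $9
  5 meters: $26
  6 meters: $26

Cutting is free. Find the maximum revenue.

30

Let best[k] be the best obtainable value from length k. For each k, try every first piece i and keep the best of price[i] + best[k−i].
best[1] = 2
best[2] = 10
best[3] = 12  (first piece 1, then best[2]=10)
best[4] = 20  (first piece 2, then best[2]=10)
best[5] = 26
best[6] = 30  (first piece 2, then best[4]=20)
One optimal cutting: 2 + 2 + 2 → $10 + $10 + $10 = $30.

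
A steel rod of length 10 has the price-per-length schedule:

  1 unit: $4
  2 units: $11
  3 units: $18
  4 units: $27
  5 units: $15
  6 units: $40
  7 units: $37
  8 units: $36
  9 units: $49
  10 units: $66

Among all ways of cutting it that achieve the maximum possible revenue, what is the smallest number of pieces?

Let r[k] be the best obtainable value from length k. For each k, try every first piece i and keep the best of price[i] + r[k−i].
r[1] = 4
r[2] = 11
r[3] = 18
r[4] = 27
r[5] = 31  (first piece 1, then r[4]=27)
r[6] = 40
r[7] = 45  (first piece 3, then r[4]=27)
r[8] = 54  (first piece 4, then r[4]=27)
r[9] = 58  (first piece 1, then r[8]=54)
r[10] = 67  (first piece 4, then r[6]=40)
Maximum revenue is $67.
Now minimize piece count subject to staying optimal: for each k, pieces[k] = 1 + min over i with p[i]+r[k−i]=r[k] of pieces[k−i].
pieces[7] = 2
pieces[8] = 2
pieces[9] = 2
pieces[10] = 2

2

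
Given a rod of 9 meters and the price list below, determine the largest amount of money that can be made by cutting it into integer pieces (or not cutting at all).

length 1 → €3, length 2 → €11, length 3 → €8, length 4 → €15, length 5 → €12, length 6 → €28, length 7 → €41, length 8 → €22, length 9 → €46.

52

Build r[k] bottom-up: r[k] = max over allowed piece i of (p[i] + r[k−i]).
r[1] = 3
r[2] = max(3+3, 11+0) = 11
r[3] = max(3+11, 11+3, 8+0) = 14
r[4] = max(3+14, 11+11, 8+3, 15+0) = 22
r[5] = max(3+22, 11+14, 8+11, 15+3, 12+0) = 25
r[6] = max(3+25, 11+22, 8+14, 15+11, 12+3, 28+0) = 33
r[7] = max(3+33, 11+25, 8+22, …, 28+3, 41+0) = 41
r[8] = max(3+41, 11+33, 8+25, …, 41+3, 22+0) = 44
r[9] = max(3+44, 11+41, 8+33, …, 22+3, 46+0) = 52
One optimal cutting: 7 + 2 → €41 + €11 = €52.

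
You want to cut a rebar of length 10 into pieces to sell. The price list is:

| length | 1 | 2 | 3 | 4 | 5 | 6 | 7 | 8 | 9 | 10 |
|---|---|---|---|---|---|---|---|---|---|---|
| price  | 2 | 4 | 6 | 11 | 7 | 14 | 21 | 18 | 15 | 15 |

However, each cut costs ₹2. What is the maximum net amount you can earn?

Let r[k] be the best obtainable value from length k. For each k, try every first piece i and keep the best of price[i] + r[k−i] minus the 2 cut fee when i<k.
r[1] = 2
r[2] = max(2+2-2, 4+0) = 4
r[3] = max(2+4-2, 4+2-2, 6+0) = 6
r[4] = max(2+6-2, 4+4-2, 6+2-2, 11+0) = 11
r[5] = max(2+11-2, 4+6-2, 6+4-2, 11+2-2, 7+0) = 11
r[6] = max(2+11-2, 4+11-2, 6+6-2, 11+4-2, 7+2-2, 14+0) = 14
r[7] = max(2+14-2, 4+11-2, 6+11-2, …, 14+2-2, 21+0) = 21
r[8] = max(2+21-2, 4+14-2, 6+11-2, …, 21+2-2, 18+0) = 21
r[9] = max(2+21-2, 4+21-2, 6+14-2, …, 18+2-2, 15+0) = 23
r[10] = max(2+23-2, 4+21-2, 6+21-2, …, 15+2-2, 15+0) = 25
One optimal plan: pieces 7 + 3 (1 cut) → ₹27 − ₹2 = ₹25.

25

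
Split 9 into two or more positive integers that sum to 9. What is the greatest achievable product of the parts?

27

Let m[k] be the best product for length k (with at least one cut). For each first piece i, the rest contributes max(k−i, m[k−i]).
m[2] = 1·max(1,0) = 1·1 = 1
m[3] = 1·max(2,1) = 1·2 = 2
m[4] = 2·max(2,1) = 2·2 = 4
m[5] = 2·max(3,2) = 2·3 = 6
m[6] = 3·max(3,2) = 3·3 = 9
m[7] = 2·max(5,6) = 2·6 = 12
m[8] = 2·max(6,9) = 2·9 = 18
m[9] = 3·max(6,9) = 3·9 = 27
One optimal split: 3 + 3 + 3; product 3·3·3 = 27.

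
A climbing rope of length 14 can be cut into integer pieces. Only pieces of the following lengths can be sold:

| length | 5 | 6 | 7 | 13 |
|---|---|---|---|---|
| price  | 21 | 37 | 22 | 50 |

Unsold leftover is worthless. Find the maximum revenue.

Consider every possible first cut. f[k] is the best of p[i]+f[k−i] over all sellable i≤k.
f[1] = 0
f[2] = 0
f[3] = 0
f[4] = 0
f[5] = 21
f[6] = 37
f[7] = 37
f[8] = 37
f[9] = 37
f[10] = 42  (first piece 5, then f[5]=21)
f[11] = 58  (first piece 5, then f[6]=37)
f[12] = 74  (first piece 6, then f[6]=37)
f[13] = 74
f[14] = 74
One optimal cutting: pieces 6 + 6 with 2 meters of scrap → €74.

74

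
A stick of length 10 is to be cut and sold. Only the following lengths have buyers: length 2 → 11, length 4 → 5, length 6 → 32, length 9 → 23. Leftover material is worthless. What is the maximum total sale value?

55

Let r[k] be the best obtainable value from length k. For each k, try every first piece i and keep the best of price[i] + r[k−i].
r[1] = 0
r[2] = 11
r[3] = 11
r[4] = 22  (first piece 2, then r[2]=11)
r[5] = 22
r[6] = 33  (first piece 2, then r[4]=22)
r[7] = 33
r[8] = 44  (first piece 2, then r[6]=33)
r[9] = 44
r[10] = 55  (first piece 2, then r[8]=44)
One optimal cutting: 2 + 2 + 2 + 2 + 2 → 55.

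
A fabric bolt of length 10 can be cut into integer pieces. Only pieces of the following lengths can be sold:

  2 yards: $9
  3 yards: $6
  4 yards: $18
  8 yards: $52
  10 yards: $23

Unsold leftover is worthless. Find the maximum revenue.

61

Let r[k] be the best obtainable value from length k. For each k, try every first piece i and keep the best of price[i] + r[k−i].
r[1] = 0
r[2] = 9
r[3] = max(9+0, 6+0) = 9
r[4] = max(9+9, 6+0, 18+0) = 18
r[5] = max(9+9, 6+9, 18+0) = 18
r[6] = max(9+18, 6+9, 18+9) = 27
r[7] = max(9+18, 6+18, 18+9) = 27
r[8] = max(9+27, 6+18, 18+18, 52+0) = 52
r[9] = max(9+27, 6+27, 18+18, 52+0) = 52
r[10] = max(9+52, 6+27, 18+27, 52+9, 23+0) = 61
One optimal cutting: 8 + 2 → $61.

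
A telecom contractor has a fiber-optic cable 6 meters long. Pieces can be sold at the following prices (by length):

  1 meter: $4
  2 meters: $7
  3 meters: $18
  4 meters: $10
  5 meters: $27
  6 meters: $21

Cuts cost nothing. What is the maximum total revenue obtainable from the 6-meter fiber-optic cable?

Build R[k] bottom-up: R[k] = max over allowed piece i of (p[i] + R[k−i]).
R[1] = 4
R[2] = max(4+4, 7+0) = 8
R[3] = max(4+8, 7+4, 18+0) = 18
R[4] = max(4+18, 7+8, 18+4, 10+0) = 22
R[5] = max(4+22, 7+18, 18+8, 10+4, 27+0) = 27
R[6] = max(4+27, 7+22, 18+18, 10+8, 27+4, 21+0) = 36
One optimal cutting: 3 + 3 → $18 + $18 = $36.

36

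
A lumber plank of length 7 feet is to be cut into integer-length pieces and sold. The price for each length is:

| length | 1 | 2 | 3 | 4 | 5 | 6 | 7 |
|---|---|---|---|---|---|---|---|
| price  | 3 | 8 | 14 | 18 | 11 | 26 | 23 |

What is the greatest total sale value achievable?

32

Let R[k] be the best obtainable value from length k. For each k, try every first piece i and keep the best of price[i] + R[k−i].
R[1] = 3
R[2] = max(3+3, 8+0) = 8
R[3] = max(3+8, 8+3, 14+0) = 14
R[4] = max(3+14, 8+8, 14+3, 18+0) = 18
R[5] = max(3+18, 8+14, 14+8, 18+3, 11+0) = 22
R[6] = max(3+22, 8+18, 14+14, 18+8, 11+3, 26+0) = 28
R[7] = max(3+28, 8+22, 14+18, …, 26+3, 23+0) = 32
One optimal cutting: 4 + 3 → $18 + $14 = $32.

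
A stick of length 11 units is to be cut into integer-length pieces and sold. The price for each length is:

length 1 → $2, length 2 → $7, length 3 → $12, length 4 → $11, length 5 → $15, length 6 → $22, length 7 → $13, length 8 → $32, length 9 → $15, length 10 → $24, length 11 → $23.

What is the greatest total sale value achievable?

Let r[k] be the best obtainable value from length k. For each k, try every first piece i and keep the best of price[i] + r[k−i].
r[1] = 2
r[2] = 7
r[3] = 12
r[4] = 14  (first piece 1, then r[3]=12)
r[5] = 19  (first piece 2, then r[3]=12)
r[6] = 24  (first piece 3, then r[3]=12)
r[7] = 26  (first piece 1, then r[6]=24)
r[8] = 32
r[9] = 36  (first piece 3, then r[6]=24)
r[10] = 39  (first piece 2, then r[8]=32)
r[11] = 44  (first piece 3, then r[8]=32)
One optimal cutting: 8 + 3 → $32 + $12 = $44.

44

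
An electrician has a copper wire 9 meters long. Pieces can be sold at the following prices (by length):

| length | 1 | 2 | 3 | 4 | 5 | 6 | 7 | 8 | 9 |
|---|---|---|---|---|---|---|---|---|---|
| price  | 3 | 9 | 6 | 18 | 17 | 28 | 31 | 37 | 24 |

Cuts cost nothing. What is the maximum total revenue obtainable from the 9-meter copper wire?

40

Build v[k] bottom-up: v[k] = max over allowed piece i of (p[i] + v[k−i]).
v[1] = 3
v[2] = 9
v[3] = 12  (first piece 1, then v[2]=9)
v[4] = 18  (first piece 2, then v[2]=9)
v[5] = 21  (first piece 1, then v[4]=18)
v[6] = 28
v[7] = 31  (first piece 1, then v[6]=28)
v[8] = 37  (first piece 2, then v[6]=28)
v[9] = 40  (first piece 1, then v[8]=37)
One optimal cutting: 6 + 2 + 1 → €28 + €9 + €3 = €40.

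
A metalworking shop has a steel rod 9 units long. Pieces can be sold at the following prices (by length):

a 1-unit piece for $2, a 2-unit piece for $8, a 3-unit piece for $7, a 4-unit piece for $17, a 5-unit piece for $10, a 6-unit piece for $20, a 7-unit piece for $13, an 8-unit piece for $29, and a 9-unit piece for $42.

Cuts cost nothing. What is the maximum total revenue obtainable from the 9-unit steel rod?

42

Let r[k] be the best obtainable value from length k. For each k, try every first piece i and keep the best of price[i] + r[k−i].
r[1] = 2
r[2] = max(2+2, 8+0) = 8
r[3] = max(2+8, 8+2, 7+0) = 10
r[4] = max(2+10, 8+8, 7+2, 17+0) = 17
r[5] = max(2+17, 8+10, 7+8, 17+2, 10+0) = 19
r[6] = max(2+19, 8+17, 7+10, 17+8, 10+2, 20+0) = 25
r[7] = max(2+25, 8+19, 7+17, …, 20+2, 13+0) = 27
r[8] = max(2+27, 8+25, 7+19, …, 13+2, 29+0) = 34
r[9] = max(2+34, 8+27, 7+25, …, 29+2, 42+0) = 42
Best is to sell the whole 9-unit piece uncut for $42.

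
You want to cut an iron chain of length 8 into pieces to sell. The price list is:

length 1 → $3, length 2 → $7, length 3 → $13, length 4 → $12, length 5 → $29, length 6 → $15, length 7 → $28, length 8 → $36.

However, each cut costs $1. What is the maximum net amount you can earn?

Build v[k] bottom-up: v[k] = max over allowed piece i of (p[i] + v[k−i]) − 1 per cut.
v[1] = 3
v[2] = 7
v[3] = 13
v[4] = 15  (first piece 1, then v[3]=13)
v[5] = 29
v[6] = 31  (first piece 1, then v[5]=29)
v[7] = 35  (first piece 2, then v[5]=29)
v[8] = 41  (first piece 3, then v[5]=29)
One optimal plan: pieces 5 + 3 (1 cut) → $42 − $1 = $41.

41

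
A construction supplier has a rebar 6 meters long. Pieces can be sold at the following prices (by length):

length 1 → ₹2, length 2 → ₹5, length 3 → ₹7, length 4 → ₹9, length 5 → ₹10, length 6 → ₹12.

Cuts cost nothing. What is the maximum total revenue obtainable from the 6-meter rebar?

15

Consider every possible first cut. r[k] is the best of p[i]+r[k−i] over all sellable i≤k.
r[1] = 2
r[2] = max(2+2, 5+0) = 5
r[3] = max(2+5, 5+2, 7+0) = 7
r[4] = max(2+7, 5+5, 7+2, 9+0) = 10
r[5] = max(2+10, 5+7, 7+5, 9+2, 10+0) = 12
r[6] = max(2+12, 5+10, 7+7, 9+5, 10+2, 12+0) = 15
One optimal cutting: 2 + 2 + 2 → ₹5 + ₹5 + ₹5 = ₹15.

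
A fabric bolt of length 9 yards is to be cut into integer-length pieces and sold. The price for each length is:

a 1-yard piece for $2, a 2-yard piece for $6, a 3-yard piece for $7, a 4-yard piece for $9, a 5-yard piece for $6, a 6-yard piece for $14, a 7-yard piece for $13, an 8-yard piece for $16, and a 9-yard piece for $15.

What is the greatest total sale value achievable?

26

Consider every possible first cut. best[k] is the best of p[i]+best[k−i] over all sellable i≤k.
best[1] = 2
best[2] = 6
best[3] = 8  (first piece 1, then best[2]=6)
best[4] = 12  (first piece 2, then best[2]=6)
best[5] = 14  (first piece 1, then best[4]=12)
best[6] = 18  (first piece 2, then best[4]=12)
best[7] = 20  (first piece 1, then best[6]=18)
best[8] = 24  (first piece 2, then best[6]=18)
best[9] = 26  (first piece 1, then best[8]=24)
One optimal cutting: 2 + 2 + 2 + 2 + 1 → $6 + $6 + $6 + $6 + $2 = $26.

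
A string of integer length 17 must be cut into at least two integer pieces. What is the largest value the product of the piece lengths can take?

Let P[k] be the best product for length k (with at least one cut). For each first piece i, the rest contributes max(k−i, P[k−i]).
P[2] = 1·max(1,0) = 1·1 = 1
P[3] = max(1·2, 2·1) = 2
P[4] = max(1·3, 2·2, 3·1) = 4
P[5] = max(1·4, 2·3, 3·2, 4·1) = 6
P[6] = max(1·6, 2·4, 3·3, 4·2, 5·1) = 9
P[7] = max(1·9, 2·6, 3·4, 4·3, 5·2, 6·1) = 12
P[8] = max(1·12, 2·9, 3·6, …, 6·2, 7·1) = 18
P[9] = max(1·18, 2·12, 3·9, …, 7·2, 8·1) = 27
P[10] = max(1·27, 2·18, 3·12, …, 8·2, 9·1) = 36
P[11] = max(1·36, 2·27, 3·18, …, 9·2, 10·1) = 54
P[12] = max(1·54, 2·36, 3·27, …, 10·2, 11·1) = 81
P[13] = max(1·81, 2·54, 3·36, …, 11·2, 12·1) = 108
P[14] = max(1·108, 2·81, 3·54, …, 12·2, 13·1) = 162
P[15] = max(1·162, 2·108, 3·81, …, 13·2, 14·1) = 243
P[16] = max(1·243, 2·162, 3·108, …, 14·2, 15·1) = 324
P[17] = max(1·324, 2·243, 3·162, …, 15·2, 16·1) = 486
One optimal split: 3 + 3 + 3 + 3 + 3 + 2; product 3·3·3·3·3·2 = 486.

486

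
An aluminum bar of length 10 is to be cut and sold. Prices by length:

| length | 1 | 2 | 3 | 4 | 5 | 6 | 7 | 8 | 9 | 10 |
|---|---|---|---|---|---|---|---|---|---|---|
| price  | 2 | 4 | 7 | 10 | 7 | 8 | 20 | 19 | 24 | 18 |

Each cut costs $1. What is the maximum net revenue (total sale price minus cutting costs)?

26

Consider every possible first cut. v[k] is the best of p[i]+v[k−i] over all sellable i≤k, charging 1 whenever i<k.
v[1] = 2
v[2] = 4
v[3] = 7
v[4] = 10
v[5] = 11  (first piece 1, then v[4]=10)
v[6] = 13  (first piece 2, then v[4]=10)
v[7] = 20
v[8] = 21  (first piece 1, then v[7]=20)
v[9] = 24
v[10] = 26  (first piece 3, then v[7]=20)
One optimal plan: pieces 7 + 3 (1 cut) → $27 − $1 = $26.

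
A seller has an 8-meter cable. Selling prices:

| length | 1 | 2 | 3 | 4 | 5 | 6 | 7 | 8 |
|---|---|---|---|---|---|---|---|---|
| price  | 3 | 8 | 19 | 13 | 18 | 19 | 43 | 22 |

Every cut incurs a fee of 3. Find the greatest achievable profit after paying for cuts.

43

Consider every possible first cut. r[k] is the best of p[i]+r[k−i] over all sellable i≤k, charging 3 whenever i<k.
r[1] = 3
r[2] = 8
r[3] = 19
r[4] = 19  (first piece 1, then r[3]=19)
r[5] = 24  (first piece 2, then r[3]=19)
r[6] = 35  (first piece 3, then r[3]=19)
r[7] = 43
r[8] = 43  (first piece 1, then r[7]=43)
One optimal plan: pieces 7 + 1 (1 cut) → 46 − 3 = 43.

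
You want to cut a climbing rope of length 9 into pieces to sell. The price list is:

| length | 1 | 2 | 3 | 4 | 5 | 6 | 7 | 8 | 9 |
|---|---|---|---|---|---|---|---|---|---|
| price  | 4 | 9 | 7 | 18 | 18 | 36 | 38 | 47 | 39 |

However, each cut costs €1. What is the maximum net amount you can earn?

Consider every possible first cut. net[k] is the best of p[i]+net[k−i] over all sellable i≤k, charging 1 whenever i<k.
net[1] = 4
net[2] = 9
net[3] = 12  (first piece 1, then net[2]=9)
net[4] = 18
net[5] = 21  (first piece 1, then net[4]=18)
net[6] = 36
net[7] = 39  (first piece 1, then net[6]=36)
net[8] = 47
net[9] = 50  (first piece 1, then net[8]=47)
One optimal plan: pieces 8 + 1 (1 cut) → €51 − €1 = €50.

50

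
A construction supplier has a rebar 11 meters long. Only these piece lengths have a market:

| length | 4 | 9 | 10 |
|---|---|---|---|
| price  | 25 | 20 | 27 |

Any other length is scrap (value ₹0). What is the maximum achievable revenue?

50

Build best[k] bottom-up: best[k] = max over allowed piece i of (p[i] + best[k−i]).
best[1] = 0
best[2] = 0
best[3] = 0
best[4] = 25
best[5] = 25
best[6] = 25
best[7] = 25
best[8] = 50  (first piece 4, then best[4]=25)
best[9] = 50
best[10] = 50
best[11] = 50
One optimal cutting: pieces 4 + 4 with 3 meters of scrap → ₹50.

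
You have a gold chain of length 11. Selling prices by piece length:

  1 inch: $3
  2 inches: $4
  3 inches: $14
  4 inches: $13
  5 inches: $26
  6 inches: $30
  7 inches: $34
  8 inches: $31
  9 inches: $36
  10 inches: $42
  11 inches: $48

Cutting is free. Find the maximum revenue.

56

Consider every possible first cut. R[k] is the best of p[i]+R[k−i] over all sellable i≤k.
R[1] = 3
R[2] = max(3+3, 4+0) = 6
R[3] = max(3+6, 4+3, 14+0) = 14
R[4] = max(3+14, 4+6, 14+3, 13+0) = 17
R[5] = max(3+17, 4+14, 14+6, 13+3, 26+0) = 26
R[6] = max(3+26, 4+17, 14+14, 13+6, 26+3, 30+0) = 30
R[7] = max(3+30, 4+26, 14+17, …, 30+3, 34+0) = 34
R[8] = max(3+34, 4+30, 14+26, …, 34+3, 31+0) = 40
R[9] = max(3+40, 4+34, 14+30, …, 31+3, 36+0) = 44
R[10] = max(3+44, 4+40, 14+34, …, 36+3, 42+0) = 52
R[11] = max(3+52, 4+44, 14+40, …, 42+3, 48+0) = 56
One optimal cutting: 6 + 5 → $30 + $26 = $56.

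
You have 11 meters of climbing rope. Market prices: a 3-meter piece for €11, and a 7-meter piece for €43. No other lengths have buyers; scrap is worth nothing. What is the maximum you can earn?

Let r[k] be the best obtainable value from length k. For each k, try every first piece i and keep the best of price[i] + r[k−i].
r[1] = 0
r[2] = 0
r[3] = 11
r[4] = 11
r[5] = 11
r[6] = 22  (first piece 3, then r[3]=11)
r[7] = max(11+11, 43+0) = 43
r[8] = max(11+11, 43+0) = 43
r[9] = max(11+22, 43+0) = 43
r[10] = max(11+43, 43+11) = 54
r[11] = max(11+43, 43+11) = 54
One optimal cutting: pieces 7 + 3 with 1 meter of scrap → €54.

54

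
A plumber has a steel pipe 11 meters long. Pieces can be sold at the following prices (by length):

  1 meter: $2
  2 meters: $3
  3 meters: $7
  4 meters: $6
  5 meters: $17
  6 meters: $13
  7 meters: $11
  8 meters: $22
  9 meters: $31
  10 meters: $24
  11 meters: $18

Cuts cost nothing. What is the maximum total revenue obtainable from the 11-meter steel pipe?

36

Consider every possible first cut. r[k] is the best of p[i]+r[k−i] over all sellable i≤k.
r[1] = 2
r[2] = max(2+2, 3+0) = 4
r[3] = max(2+4, 3+2, 7+0) = 7
r[4] = max(2+7, 3+4, 7+2, 6+0) = 9
r[5] = max(2+9, 3+7, 7+4, 6+2, 17+0) = 17
r[6] = max(2+17, 3+9, 7+7, 6+4, 17+2, 13+0) = 19
r[7] = max(2+19, 3+17, 7+9, …, 13+2, 11+0) = 21
r[8] = max(2+21, 3+19, 7+17, …, 11+2, 22+0) = 24
r[9] = max(2+24, 3+21, 7+19, …, 22+2, 31+0) = 31
r[10] = max(2+31, 3+24, 7+21, …, 31+2, 24+0) = 34
r[11] = max(2+34, 3+31, 7+24, …, 24+2, 18+0) = 36
One optimal cutting: 5 + 5 + 1 → $17 + $17 + $2 = $36.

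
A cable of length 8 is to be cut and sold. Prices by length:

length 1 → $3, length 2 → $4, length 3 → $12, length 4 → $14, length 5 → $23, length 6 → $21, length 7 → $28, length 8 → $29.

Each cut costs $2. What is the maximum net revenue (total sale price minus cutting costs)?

33

Consider every possible first cut. net[k] is the best of p[i]+net[k−i] over all sellable i≤k, charging 2 whenever i<k.
net[1] = 3
net[2] = max(3+3-2, 4+0) = 4
net[3] = max(3+4-2, 4+3-2, 12+0) = 12
net[4] = max(3+12-2, 4+4-2, 12+3-2, 14+0) = 14
net[5] = max(3+14-2, 4+12-2, 12+4-2, 14+3-2, 23+0) = 23
net[6] = max(3+23-2, 4+14-2, 12+12-2, 14+4-2, 23+3-2, 21+0) = 24
net[7] = max(3+24-2, 4+23-2, 12+14-2, …, 21+3-2, 28+0) = 28
net[8] = max(3+28-2, 4+24-2, 12+23-2, …, 28+3-2, 29+0) = 33
One optimal plan: pieces 5 + 3 (1 cut) → $35 − $2 = $33.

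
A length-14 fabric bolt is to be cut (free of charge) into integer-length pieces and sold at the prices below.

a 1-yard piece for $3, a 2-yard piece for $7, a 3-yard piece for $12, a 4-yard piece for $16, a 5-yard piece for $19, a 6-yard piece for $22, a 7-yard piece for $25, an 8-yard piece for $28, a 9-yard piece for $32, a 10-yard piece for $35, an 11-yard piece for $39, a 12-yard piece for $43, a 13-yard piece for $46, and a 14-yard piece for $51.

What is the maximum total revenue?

56

Build r[k] bottom-up: r[k] = max over allowed piece i of (p[i] + r[k−i]).
r[1] = 3
r[2] = 7
r[3] = 12
r[4] = 16
r[5] = 19  (first piece 1, then r[4]=16)
r[6] = 24  (first piece 3, then r[3]=12)
r[7] = 28  (first piece 3, then r[4]=16)
r[8] = 32  (first piece 4, then r[4]=16)
r[9] = 36  (first piece 3, then r[6]=24)
r[10] = 40  (first piece 3, then r[7]=28)
r[11] = 44  (first piece 3, then r[8]=32)
r[12] = 48  (first piece 3, then r[9]=36)
r[13] = 52  (first piece 3, then r[10]=40)
r[14] = 56  (first piece 3, then r[11]=44)
One optimal cutting: 4 + 4 + 3 + 3 → $16 + $16 + $12 + $12 = $56.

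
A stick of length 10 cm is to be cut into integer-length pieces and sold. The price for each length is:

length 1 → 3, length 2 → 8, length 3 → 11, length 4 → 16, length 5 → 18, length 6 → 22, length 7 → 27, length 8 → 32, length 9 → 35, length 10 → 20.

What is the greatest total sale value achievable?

Let r[k] be the best obtainable value from length k. For each k, try every first piece i and keep the best of price[i] + r[k−i].
r[1] = 3
r[2] = max(3+3, 8+0) = 8
r[3] = max(3+8, 8+3, 11+0) = 11
r[4] = max(3+11, 8+8, 11+3, 16+0) = 16
r[5] = max(3+16, 8+11, 11+8, 16+3, 18+0) = 19
r[6] = max(3+19, 8+16, 11+11, 16+8, 18+3, 22+0) = 24
r[7] = max(3+24, 8+19, 11+16, …, 22+3, 27+0) = 27
r[8] = max(3+27, 8+24, 11+19, …, 27+3, 32+0) = 32
r[9] = max(3+32, 8+27, 11+24, …, 32+3, 35+0) = 35
r[10] = max(3+35, 8+32, 11+27, …, 35+3, 20+0) = 40
One optimal cutting: 2 + 2 + 2 + 2 + 2 → 8 + 8 + 8 + 8 + 8 = 40.

40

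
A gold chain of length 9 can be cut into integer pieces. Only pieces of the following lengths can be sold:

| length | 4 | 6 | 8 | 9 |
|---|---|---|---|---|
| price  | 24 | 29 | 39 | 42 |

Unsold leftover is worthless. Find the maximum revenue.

48

Consider every possible first cut. best[k] is the best of p[i]+best[k−i] over all sellable i≤k.
best[1] = 0
best[2] = 0
best[3] = 0
best[4] = 24
best[5] = 24
best[6] = max(24+0, 29+0) = 29
best[7] = max(24+0, 29+0) = 29
best[8] = max(24+24, 29+0, 39+0) = 48
best[9] = max(24+24, 29+0, 39+0, 42+0) = 48
One optimal cutting: pieces 4 + 4 with 1 inch of scrap → $48.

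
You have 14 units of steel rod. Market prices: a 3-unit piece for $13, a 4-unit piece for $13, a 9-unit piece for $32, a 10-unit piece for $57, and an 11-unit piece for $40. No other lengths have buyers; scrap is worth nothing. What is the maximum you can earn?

70

Let best[k] be the best obtainable value from length k. For each k, try every first piece i and keep the best of price[i] + best[k−i].
best[1] = 0
best[2] = 0
best[3] = 13
best[4] = 13
best[5] = 13
best[6] = 26  (first piece 3, then best[3]=13)
best[7] = 26
best[8] = 26
best[9] = 39  (first piece 3, then best[6]=26)
best[10] = 57
best[11] = 57
best[12] = 57
best[13] = 70  (first piece 3, then best[10]=57)
best[14] = 70
One optimal cutting: pieces 10 + 3 with 1 unit of scrap → $70.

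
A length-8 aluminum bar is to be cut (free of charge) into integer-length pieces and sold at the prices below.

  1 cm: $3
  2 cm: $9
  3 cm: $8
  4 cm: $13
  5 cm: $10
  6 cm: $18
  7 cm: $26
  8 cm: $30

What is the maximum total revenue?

36

Let R[k] be the best obtainable value from length k. For each k, try every first piece i and keep the best of price[i] + R[k−i].
R[1] = 3
R[2] = max(3+3, 9+0) = 9
R[3] = max(3+9, 9+3, 8+0) = 12
R[4] = max(3+12, 9+9, 8+3, 13+0) = 18
R[5] = max(3+18, 9+12, 8+9, 13+3, 10+0) = 21
R[6] = max(3+21, 9+18, 8+12, 13+9, 10+3, 18+0) = 27
R[7] = max(3+27, 9+21, 8+18, …, 18+3, 26+0) = 30
R[8] = max(3+30, 9+27, 8+21, …, 26+3, 30+0) = 36
One optimal cutting: 2 + 2 + 2 + 2 → $9 + $9 + $9 + $9 = $36.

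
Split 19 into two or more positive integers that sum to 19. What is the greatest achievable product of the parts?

Define f[k] = max over 1≤i<k of i · max(k−i, f[k−i]); the inner max lets the remainder stay uncut if that's better.
f[2] = 1·max(1,0) = 1·1 = 1
f[3] = 1·max(2,1) = 1·2 = 2
f[4] = 2·max(2,1) = 2·2 = 4
f[5] = 2·max(3,2) = 2·3 = 6
f[6] = 3·max(3,2) = 3·3 = 9
f[7] = 2·max(5,6) = 2·6 = 12
f[8] = 2·max(6,9) = 2·9 = 18
f[9] = 3·max(6,9) = 3·9 = 27
f[10] = 2·max(8,18) = 2·18 = 36
f[11] = 2·max(9,27) = 2·27 = 54
f[12] = 3·max(9,27) = 3·27 = 81
f[13] = 2·max(11,54) = 2·54 = 108
f[14] = 2·max(12,81) = 2·81 = 162
f[15] = 3·max(12,81) = 3·81 = 243
f[16] = 2·max(14,162) = 2·162 = 324
f[17] = 2·max(15,243) = 2·243 = 486
f[18] = 3·max(15,243) = 3·243 = 729
f[19] = 2·max(17,486) = 2·486 = 972
One optimal split: 3 + 3 + 3 + 3 + 3 + 2 + 2; product 3·3·3·3·3·2·2 = 972.

972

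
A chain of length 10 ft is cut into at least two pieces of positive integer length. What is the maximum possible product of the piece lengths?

36

Define g[k] = max over 1≤i<k of i · max(k−i, g[k−i]); the inner max lets the remainder stay uncut if that's better.
g[2] = 1·max(1,0) = 1·1 = 1
g[3] = 1·max(2,1) = 1·2 = 2
g[4] = 2·max(2,1) = 2·2 = 4
g[5] = 2·max(3,2) = 2·3 = 6
g[6] = 3·max(3,2) = 3·3 = 9
g[7] = 2·max(5,6) = 2·6 = 12
g[8] = 2·max(6,9) = 2·9 = 18
g[9] = 3·max(6,9) = 3·9 = 27
g[10] = 2·max(8,18) = 2·18 = 36
One optimal split: 3 + 3 + 2 + 2; product 3·3·2·2 = 36.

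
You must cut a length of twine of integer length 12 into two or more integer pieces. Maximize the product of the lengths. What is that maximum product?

81

Fill m[k] for k=2..12: at each k try every first piece i and multiply by the better of (k−i) uncut or m[k−i].
m[2] = 1×max(1,0) = 1×1 = 1
m[3] = 1×max(2,1) = 1×2 = 2
m[4] = 2×max(2,1) = 2×2 = 4
m[5] = 2×max(3,2) = 2×3 = 6
m[6] = 3×max(3,2) = 3×3 = 9
m[7] = 2×max(5,6) = 2×6 = 12
m[8] = 2×max(6,9) = 2×9 = 18
m[9] = 3×max(6,9) = 3×9 = 27
m[10] = 2×max(8,18) = 2×18 = 36
m[11] = 2×max(9,27) = 2×27 = 54
m[12] = 3×max(9,27) = 3×27 = 81
One optimal split: 3 + 3 + 3 + 3; product 3×3×3×3 = 81.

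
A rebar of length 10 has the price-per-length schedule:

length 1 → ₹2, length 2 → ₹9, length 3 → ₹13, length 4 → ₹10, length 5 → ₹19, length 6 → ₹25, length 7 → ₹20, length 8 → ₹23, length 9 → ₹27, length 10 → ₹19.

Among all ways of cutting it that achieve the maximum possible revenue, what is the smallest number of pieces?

5

Build r[k] bottom-up: r[k] = max over allowed piece i of (p[i] + r[k−i]).
r[1] = 2
r[2] = 9
r[3] = 13
r[4] = 18  (first piece 2, then r[2]=9)
r[5] = 22  (first piece 2, then r[3]=13)
r[6] = 27  (first piece 2, then r[4]=18)
r[7] = 31  (first piece 2, then r[5]=22)
r[8] = 36  (first piece 2, then r[6]=27)
r[9] = 40  (first piece 2, then r[7]=31)
r[10] = 45  (first piece 2, then r[8]=36)
Maximum revenue is ₹45.
Now minimize piece count subject to staying optimal: for each k, pieces[k] = 1 + min over i with p[i]+r[k−i]=r[k] of pieces[k−i].
pieces[7] = 3
pieces[8] = 4
pieces[9] = 4
pieces[10] = 5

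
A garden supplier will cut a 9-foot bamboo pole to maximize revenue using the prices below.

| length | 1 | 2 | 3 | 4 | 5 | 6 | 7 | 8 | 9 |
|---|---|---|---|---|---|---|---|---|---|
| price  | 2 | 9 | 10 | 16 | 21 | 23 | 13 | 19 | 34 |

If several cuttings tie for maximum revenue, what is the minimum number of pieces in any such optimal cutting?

3

Consider every possible first cut. r[k] is the best of p[i]+r[k−i] over all sellable i≤k.
r[1] = 2
r[2] = max(2+2, 9+0) = 9
r[3] = max(2+9, 9+2, 10+0) = 11
r[4] = max(2+11, 9+9, 10+2, 16+0) = 18
r[5] = max(2+18, 9+11, 10+9, 16+2, 21+0) = 21
r[6] = max(2+21, 9+18, 10+11, 16+9, 21+2, 23+0) = 27
r[7] = max(2+27, 9+21, 10+18, …, 23+2, 13+0) = 30
r[8] = max(2+30, 9+27, 10+21, …, 13+2, 19+0) = 36
r[9] = max(2+36, 9+30, 10+27, …, 19+2, 34+0) = 39
Maximum revenue is $39.
Now minimize piece count subject to staying optimal: for each k, pieces[k] = 1 + min over i with p[i]+r[k−i]=r[k] of pieces[k−i].
pieces[6] = 3
pieces[7] = 2
pieces[8] = 4
pieces[9] = 3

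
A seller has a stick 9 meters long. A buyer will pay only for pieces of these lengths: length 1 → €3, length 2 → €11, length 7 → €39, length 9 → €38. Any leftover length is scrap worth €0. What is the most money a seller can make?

50

Build best[k] bottom-up: best[k] = max over allowed piece i of (p[i] + best[k−i]).
best[1] = 3
best[2] = max(3+3, 11+0) = 11
best[3] = max(3+11, 11+3) = 14
best[4] = max(3+14, 11+11) = 22
best[5] = max(3+22, 11+14) = 25
best[6] = max(3+25, 11+22) = 33
best[7] = max(3+33, 11+25, 39+0) = 39
best[8] = max(3+39, 11+33, 39+3) = 44
best[9] = max(3+44, 11+39, 39+11, 38+0) = 50
One optimal cutting: 7 + 2 → €50.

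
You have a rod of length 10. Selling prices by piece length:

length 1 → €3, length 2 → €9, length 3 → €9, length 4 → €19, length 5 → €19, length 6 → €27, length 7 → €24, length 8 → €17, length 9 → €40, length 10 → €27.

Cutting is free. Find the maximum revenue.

Build r[k] bottom-up: r[k] = max over allowed piece i of (p[i] + r[k−i]).
r[1] = 3
r[2] = max(3+3, 9+0) = 9
r[3] = max(3+9, 9+3, 9+0) = 12
r[4] = max(3+12, 9+9, 9+3, 19+0) = 19
r[5] = max(3+19, 9+12, 9+9, 19+3, 19+0) = 22
r[6] = max(3+22, 9+19, 9+12, 19+9, 19+3, 27+0) = 28
r[7] = max(3+28, 9+22, 9+19, …, 27+3, 24+0) = 31
r[8] = max(3+31, 9+28, 9+22, …, 24+3, 17+0) = 38
r[9] = max(3+38, 9+31, 9+28, …, 17+3, 40+0) = 41
r[10] = max(3+41, 9+38, 9+31, …, 40+3, 27+0) = 47
One optimal cutting: 4 + 4 + 2 → €19 + €19 + €9 = €47.

47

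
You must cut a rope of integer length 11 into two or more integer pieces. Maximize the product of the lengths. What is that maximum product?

Fill P[k] for k=2..11: at each k try every first piece i and multiply by the better of (k−i) uncut or P[k−i].
Small cases: P[2]=1, P[3]=2, P[4]=4, P[5]=6.
P[6] = 3×max(3,2) = 3×3 = 9
P[7] = 2×max(5,6) = 2×6 = 12
P[8] = 2×max(6,9) = 2×9 = 18
P[9] = 3×max(6,9) = 3×9 = 27
P[10] = 2×max(8,18) = 2×18 = 36
P[11] = 2×max(9,27) = 2×27 = 54
One optimal split: 3 + 3 + 3 + 2; product 3×3×3×2 = 54.

54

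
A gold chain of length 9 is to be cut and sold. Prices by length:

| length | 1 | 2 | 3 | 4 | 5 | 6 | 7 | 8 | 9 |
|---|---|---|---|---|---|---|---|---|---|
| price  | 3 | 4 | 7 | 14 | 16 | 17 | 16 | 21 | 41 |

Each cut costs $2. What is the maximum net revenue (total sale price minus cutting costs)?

Let net[k] be the best obtainable value from length k. For each k, try every first piece i and keep the best of price[i] + net[k−i] minus the 2 cut fee when i<k.
net[1] = 3
net[2] = 4  (first piece 1, then net[1]=3)
net[3] = 7
net[4] = 14
net[5] = 16
net[6] = 17  (first piece 1, then net[5]=16)
net[7] = 19  (first piece 3, then net[4]=14)
net[8] = 26  (first piece 4, then net[4]=14)
net[9] = 41
Best is to make no cuts and sell whole for $41.

41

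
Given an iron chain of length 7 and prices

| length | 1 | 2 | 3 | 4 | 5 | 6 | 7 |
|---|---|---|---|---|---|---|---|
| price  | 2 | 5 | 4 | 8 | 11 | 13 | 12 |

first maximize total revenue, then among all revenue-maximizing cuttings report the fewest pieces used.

4

Consider every possible first cut. r[k] is the best of p[i]+r[k−i] over all sellable i≤k.
r[1] = 2
r[2] = max(2+2, 5+0) = 5
r[3] = max(2+5, 5+2, 4+0) = 7
r[4] = max(2+7, 5+5, 4+2, 8+0) = 10
r[5] = max(2+10, 5+7, 4+5, 8+2, 11+0) = 12
r[6] = max(2+12, 5+10, 4+7, 8+5, 11+2, 13+0) = 15
r[7] = max(2+15, 5+12, 4+10, …, 13+2, 12+0) = 17
Maximum revenue is $17.
Now minimize piece count subject to staying optimal: for each k, pieces[k] = 1 + min over i with p[i]+r[k−i]=r[k] of pieces[k−i].
pieces[4] = 2
pieces[5] = 3
pieces[6] = 3
pieces[7] = 4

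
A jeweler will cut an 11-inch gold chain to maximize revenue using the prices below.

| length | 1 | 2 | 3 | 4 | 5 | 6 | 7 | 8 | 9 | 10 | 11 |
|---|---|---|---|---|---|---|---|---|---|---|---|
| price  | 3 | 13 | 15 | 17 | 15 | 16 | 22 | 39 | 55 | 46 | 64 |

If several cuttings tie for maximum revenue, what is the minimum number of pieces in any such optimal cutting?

Build r[k] bottom-up: r[k] = max over allowed piece i of (p[i] + r[k−i]).
r[1] = 3
r[2] = max(3+3, 13+0) = 13
r[3] = max(3+13, 13+3, 15+0) = 16
r[4] = max(3+16, 13+13, 15+3, 17+0) = 26
r[5] = max(3+26, 13+16, 15+13, 17+3, 15+0) = 29
r[6] = max(3+29, 13+26, 15+16, 17+13, 15+3, 16+0) = 39
r[7] = max(3+39, 13+29, 15+26, …, 16+3, 22+0) = 42
r[8] = max(3+42, 13+39, 15+29, …, 22+3, 39+0) = 52
r[9] = max(3+52, 13+42, 15+39, …, 39+3, 55+0) = 55
r[10] = max(3+55, 13+52, 15+42, …, 55+3, 46+0) = 65
r[11] = max(3+65, 13+55, 15+52, …, 46+3, 64+0) = 68
Maximum revenue is $68.
Now minimize piece count subject to staying optimal: for each k, pieces[k] = 1 + min over i with p[i]+r[k−i]=r[k] of pieces[k−i].
pieces[8] = 4
pieces[9] = 1
pieces[10] = 5
pieces[11] = 2

2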